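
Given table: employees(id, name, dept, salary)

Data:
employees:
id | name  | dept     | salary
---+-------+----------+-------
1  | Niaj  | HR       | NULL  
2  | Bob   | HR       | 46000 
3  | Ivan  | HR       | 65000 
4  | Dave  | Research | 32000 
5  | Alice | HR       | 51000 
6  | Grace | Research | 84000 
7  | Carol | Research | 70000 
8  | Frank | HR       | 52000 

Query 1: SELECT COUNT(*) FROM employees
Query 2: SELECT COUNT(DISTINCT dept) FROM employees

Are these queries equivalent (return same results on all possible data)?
No, not equivalent

Query 1 returns: [(8,)]
Query 2 returns: [(2,)]

Reason: COUNT(*) counts rows, COUNT(DISTINCT dept) counts unique depts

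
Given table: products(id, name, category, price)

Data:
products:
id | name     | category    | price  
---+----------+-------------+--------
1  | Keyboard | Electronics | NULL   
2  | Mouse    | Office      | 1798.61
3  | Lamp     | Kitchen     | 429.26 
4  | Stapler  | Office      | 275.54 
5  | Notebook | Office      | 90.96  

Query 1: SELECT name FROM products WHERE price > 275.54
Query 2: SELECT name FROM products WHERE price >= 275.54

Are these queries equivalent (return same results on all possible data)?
No, not equivalent

Query 1 returns: [('Mouse',), ('Lamp',)]
Query 2 returns: [('Mouse',), ('Lamp',), ('Stapler',)]

Reason: > vs >= gives different results when price = 275.54 exists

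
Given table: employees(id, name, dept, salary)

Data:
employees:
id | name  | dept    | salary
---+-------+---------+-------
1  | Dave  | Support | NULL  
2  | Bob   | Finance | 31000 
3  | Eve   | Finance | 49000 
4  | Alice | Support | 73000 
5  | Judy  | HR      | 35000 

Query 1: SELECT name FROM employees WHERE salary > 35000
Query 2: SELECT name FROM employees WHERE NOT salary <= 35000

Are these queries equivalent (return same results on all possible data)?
Yes, equivalent

Both queries return: [('Alice',), ('Eve',)]

Reason: Both filter salary > 35000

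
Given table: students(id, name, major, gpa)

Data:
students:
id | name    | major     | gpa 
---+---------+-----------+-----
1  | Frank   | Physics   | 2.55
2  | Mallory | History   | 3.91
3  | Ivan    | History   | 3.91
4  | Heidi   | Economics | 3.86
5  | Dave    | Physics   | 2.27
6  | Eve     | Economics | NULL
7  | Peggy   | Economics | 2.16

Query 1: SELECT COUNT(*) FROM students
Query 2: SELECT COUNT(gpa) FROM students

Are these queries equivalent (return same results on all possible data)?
No, not equivalent

Query 1 returns: [(7,)]
Query 2 returns: [(6,)]

Reason: COUNT(*) includes NULLs, COUNT(column) excludes them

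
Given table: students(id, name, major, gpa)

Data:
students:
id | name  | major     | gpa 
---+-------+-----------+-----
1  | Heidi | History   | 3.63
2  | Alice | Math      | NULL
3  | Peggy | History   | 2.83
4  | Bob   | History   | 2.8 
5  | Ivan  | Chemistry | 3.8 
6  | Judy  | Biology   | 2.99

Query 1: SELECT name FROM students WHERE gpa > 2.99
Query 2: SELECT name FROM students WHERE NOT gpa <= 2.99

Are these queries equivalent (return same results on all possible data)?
Yes, equivalent

Both queries return: [('Heidi',), ('Ivan',)]

Reason: Both filter gpa > 2.99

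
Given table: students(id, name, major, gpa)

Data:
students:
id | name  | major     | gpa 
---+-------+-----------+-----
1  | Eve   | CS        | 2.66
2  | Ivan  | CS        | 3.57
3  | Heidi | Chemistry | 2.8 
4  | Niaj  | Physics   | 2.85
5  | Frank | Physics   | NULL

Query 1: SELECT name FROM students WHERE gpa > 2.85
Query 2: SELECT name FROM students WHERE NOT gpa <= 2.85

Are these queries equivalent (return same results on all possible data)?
Yes, equivalent

Both queries return: [('Ivan',)]

Reason: Both filter gpa > 2.85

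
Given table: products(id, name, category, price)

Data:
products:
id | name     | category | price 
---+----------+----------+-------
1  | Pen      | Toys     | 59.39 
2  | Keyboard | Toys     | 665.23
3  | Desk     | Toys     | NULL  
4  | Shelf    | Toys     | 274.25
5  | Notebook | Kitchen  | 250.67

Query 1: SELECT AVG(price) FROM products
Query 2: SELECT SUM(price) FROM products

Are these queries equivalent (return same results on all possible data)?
No, not equivalent

Query 1 returns: [(312.385,)]
Query 2 returns: [(1249.54,)]

Reason: AVG vs SUM give different aggregate values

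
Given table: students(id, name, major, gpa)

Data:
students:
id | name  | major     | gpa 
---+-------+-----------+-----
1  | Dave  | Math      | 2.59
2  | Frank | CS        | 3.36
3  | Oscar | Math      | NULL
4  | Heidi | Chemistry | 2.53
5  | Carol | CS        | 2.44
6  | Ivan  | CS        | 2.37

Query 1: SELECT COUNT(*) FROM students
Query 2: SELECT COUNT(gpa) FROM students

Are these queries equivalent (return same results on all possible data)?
No, not equivalent

Query 1 returns: [(6,)]
Query 2 returns: [(5,)]

Reason: COUNT(*) includes NULLs, COUNT(column) excludes them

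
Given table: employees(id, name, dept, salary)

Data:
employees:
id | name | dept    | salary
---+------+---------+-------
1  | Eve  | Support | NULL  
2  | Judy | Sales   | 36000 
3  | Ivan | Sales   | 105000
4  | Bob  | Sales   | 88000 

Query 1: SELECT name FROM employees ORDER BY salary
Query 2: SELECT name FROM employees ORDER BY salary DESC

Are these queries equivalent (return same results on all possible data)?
No, not equivalent

Query 1 returns: [('Eve',), ('Judy',), ('Bob',), ('Ivan',)]
Query 2 returns: [('Ivan',), ('Bob',), ('Judy',), ('Eve',)]

Reason: ASC vs DESC gives opposite ordering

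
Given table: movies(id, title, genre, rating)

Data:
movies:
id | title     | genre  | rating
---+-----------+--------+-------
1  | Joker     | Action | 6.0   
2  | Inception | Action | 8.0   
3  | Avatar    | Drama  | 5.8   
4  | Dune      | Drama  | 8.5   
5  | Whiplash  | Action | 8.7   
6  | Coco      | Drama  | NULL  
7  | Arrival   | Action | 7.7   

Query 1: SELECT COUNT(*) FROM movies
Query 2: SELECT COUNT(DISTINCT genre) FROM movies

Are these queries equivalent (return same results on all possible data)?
No, not equivalent

Query 1 returns: [(7,)]
Query 2 returns: [(2,)]

Reason: COUNT(*) counts rows, COUNT(DISTINCT genre) counts unique genres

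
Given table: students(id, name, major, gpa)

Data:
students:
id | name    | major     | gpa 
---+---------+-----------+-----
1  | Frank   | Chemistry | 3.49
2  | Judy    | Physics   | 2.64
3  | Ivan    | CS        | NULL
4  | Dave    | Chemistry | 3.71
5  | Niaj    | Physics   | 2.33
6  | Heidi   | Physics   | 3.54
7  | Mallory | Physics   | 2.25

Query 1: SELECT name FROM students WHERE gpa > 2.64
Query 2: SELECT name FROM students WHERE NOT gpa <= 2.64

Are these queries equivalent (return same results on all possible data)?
Yes, equivalent

Both queries return: [('Dave',), ('Frank',), ('Heidi',)]

Reason: Both filter gpa > 2.64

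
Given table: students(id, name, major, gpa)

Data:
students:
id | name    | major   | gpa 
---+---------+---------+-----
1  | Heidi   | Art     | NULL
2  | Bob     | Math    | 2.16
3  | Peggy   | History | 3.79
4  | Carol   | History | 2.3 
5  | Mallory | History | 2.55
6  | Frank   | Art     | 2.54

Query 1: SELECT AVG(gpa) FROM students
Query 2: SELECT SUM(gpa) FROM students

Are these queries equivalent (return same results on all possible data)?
No, not equivalent

Query 1 returns: [(2.668,)]
Query 2 returns: [(13.34,)]

Reason: AVG vs SUM give different aggregate values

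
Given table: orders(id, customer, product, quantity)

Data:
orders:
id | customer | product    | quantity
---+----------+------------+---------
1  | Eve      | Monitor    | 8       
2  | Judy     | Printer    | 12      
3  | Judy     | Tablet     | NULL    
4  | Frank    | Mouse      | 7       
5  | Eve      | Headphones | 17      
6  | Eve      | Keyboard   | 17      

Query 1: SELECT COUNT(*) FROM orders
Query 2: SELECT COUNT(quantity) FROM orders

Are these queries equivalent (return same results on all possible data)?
No, not equivalent

Query 1 returns: [(6,)]
Query 2 returns: [(5,)]

Reason: COUNT(*) includes NULLs, COUNT(column) excludes them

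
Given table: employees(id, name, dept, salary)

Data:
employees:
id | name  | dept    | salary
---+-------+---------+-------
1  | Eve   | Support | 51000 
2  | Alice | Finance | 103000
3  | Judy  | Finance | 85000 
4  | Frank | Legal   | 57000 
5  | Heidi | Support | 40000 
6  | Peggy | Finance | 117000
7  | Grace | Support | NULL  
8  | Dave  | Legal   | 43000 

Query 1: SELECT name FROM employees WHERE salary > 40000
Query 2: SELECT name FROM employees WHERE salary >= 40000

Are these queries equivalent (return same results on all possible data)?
No, not equivalent

Query 1 returns: [('Eve',), ('Alice',), ('Judy',), ('Frank',), ('Peggy',), ('Dave',)]
Query 2 returns: [('Eve',), ('Alice',), ('Judy',), ('Frank',), ('Heidi',), ('Peggy',), ('Dave',)]

Reason: > vs >= gives different results when salary = 40000 exists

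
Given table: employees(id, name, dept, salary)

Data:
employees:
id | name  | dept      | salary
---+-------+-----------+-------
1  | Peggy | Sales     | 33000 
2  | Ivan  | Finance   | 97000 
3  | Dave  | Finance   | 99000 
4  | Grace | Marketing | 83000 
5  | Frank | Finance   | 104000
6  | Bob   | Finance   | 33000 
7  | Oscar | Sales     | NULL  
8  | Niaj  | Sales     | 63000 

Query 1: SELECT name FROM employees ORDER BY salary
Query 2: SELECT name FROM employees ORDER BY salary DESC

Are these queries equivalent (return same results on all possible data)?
No, not equivalent

Query 1 returns: [('Oscar',), ('Peggy',), ('Bob',), ('Niaj',), ('Grace',), ('Ivan',), ('Dave',), ('Frank',)]
Query 2 returns: [('Frank',), ('Dave',), ('Ivan',), ('Grace',), ('Niaj',), ('Peggy',), ('Bob',), ('Oscar',)]

Reason: ASC vs DESC gives opposite ordering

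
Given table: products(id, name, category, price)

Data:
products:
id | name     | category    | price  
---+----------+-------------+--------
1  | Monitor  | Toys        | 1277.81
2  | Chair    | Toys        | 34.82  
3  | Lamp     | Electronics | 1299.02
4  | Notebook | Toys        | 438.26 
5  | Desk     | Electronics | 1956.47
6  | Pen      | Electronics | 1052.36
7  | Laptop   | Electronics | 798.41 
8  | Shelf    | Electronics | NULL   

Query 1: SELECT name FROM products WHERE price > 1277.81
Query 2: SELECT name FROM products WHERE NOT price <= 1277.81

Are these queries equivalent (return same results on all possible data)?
Yes, equivalent

Both queries return: [('Desk',), ('Lamp',)]

Reason: Both filter price > 1277.81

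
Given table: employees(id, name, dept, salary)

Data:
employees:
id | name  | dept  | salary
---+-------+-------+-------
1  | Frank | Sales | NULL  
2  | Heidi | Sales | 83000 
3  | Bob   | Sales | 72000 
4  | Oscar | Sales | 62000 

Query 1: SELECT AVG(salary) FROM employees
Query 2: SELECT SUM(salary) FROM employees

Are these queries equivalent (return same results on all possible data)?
No, not equivalent

Query 1 returns: [(72333.33333333333,)]
Query 2 returns: [(217000,)]

Reason: AVG vs SUM give different aggregate values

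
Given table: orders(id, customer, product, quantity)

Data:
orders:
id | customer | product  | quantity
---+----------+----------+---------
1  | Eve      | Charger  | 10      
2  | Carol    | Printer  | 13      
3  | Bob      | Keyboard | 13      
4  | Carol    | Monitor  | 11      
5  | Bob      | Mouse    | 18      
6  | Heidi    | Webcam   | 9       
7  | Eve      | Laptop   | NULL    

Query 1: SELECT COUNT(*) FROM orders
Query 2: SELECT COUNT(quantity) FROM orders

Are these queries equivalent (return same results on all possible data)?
No, not equivalent

Query 1 returns: [(7,)]
Query 2 returns: [(6,)]

Reason: COUNT(*) includes NULLs, COUNT(column) excludes them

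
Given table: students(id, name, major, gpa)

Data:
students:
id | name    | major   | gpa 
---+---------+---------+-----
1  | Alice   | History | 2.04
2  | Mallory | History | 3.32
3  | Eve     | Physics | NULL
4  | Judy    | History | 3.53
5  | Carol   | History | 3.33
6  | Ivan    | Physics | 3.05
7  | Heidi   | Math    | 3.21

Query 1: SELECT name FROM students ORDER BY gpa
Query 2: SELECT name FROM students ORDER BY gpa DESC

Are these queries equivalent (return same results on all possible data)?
No, not equivalent

Query 1 returns: [('Eve',), ('Alice',), ('Ivan',), ('Heidi',), ('Mallory',), ('Carol',), ('Judy',)]
Query 2 returns: [('Judy',), ('Carol',), ('Mallory',), ('Heidi',), ('Ivan',), ('Alice',), ('Eve',)]

Reason: ASC vs DESC gives opposite ordering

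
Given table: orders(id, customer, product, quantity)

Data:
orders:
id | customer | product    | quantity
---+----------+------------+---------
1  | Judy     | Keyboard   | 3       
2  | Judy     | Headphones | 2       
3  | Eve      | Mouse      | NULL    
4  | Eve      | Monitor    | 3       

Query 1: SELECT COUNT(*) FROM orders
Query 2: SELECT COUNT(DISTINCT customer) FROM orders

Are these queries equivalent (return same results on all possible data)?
No, not equivalent

Query 1 returns: [(4,)]
Query 2 returns: [(2,)]

Reason: COUNT(*) counts rows, COUNT(DISTINCT customer) counts unique customers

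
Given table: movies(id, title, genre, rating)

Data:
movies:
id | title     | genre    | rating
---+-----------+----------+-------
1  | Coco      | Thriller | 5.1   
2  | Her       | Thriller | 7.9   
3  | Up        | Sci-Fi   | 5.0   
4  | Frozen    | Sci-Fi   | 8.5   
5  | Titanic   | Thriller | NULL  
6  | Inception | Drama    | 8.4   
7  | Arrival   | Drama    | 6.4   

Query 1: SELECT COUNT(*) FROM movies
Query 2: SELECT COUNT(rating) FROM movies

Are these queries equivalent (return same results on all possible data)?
No, not equivalent

Query 1 returns: [(7,)]
Query 2 returns: [(6,)]

Reason: COUNT(*) includes NULLs, COUNT(column) excludes them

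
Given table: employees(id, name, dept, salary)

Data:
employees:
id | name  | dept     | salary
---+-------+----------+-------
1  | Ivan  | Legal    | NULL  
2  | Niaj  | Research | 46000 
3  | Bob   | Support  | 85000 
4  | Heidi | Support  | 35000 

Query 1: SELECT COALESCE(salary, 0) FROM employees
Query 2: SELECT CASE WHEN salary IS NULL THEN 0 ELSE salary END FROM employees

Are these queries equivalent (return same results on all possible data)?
Yes, equivalent

Both queries return: [(0,), (35000,), (46000,), (85000,)]

Reason: COALESCE vs CASE for NULL handling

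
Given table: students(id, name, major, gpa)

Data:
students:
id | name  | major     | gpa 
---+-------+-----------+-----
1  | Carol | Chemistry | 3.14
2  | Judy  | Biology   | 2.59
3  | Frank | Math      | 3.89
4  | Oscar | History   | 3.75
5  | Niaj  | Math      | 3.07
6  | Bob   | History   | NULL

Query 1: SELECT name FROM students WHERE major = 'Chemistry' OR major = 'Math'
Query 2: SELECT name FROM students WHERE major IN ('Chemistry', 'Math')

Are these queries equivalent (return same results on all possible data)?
Yes, equivalent

Both queries return: [('Carol',), ('Frank',), ('Niaj',)]

Reason: OR vs IN are equivalent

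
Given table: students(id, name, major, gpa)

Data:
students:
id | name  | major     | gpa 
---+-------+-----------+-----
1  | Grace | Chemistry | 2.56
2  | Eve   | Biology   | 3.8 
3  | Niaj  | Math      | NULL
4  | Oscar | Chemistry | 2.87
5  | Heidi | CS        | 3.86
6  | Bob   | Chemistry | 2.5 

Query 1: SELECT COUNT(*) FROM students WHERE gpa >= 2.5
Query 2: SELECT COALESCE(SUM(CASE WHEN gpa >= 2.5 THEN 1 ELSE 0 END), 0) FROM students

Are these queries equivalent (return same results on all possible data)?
Yes, equivalent

Both queries return: [(5,)]

Reason: COUNT with WHERE vs conditional SUM (COALESCE handles empty-table NULL)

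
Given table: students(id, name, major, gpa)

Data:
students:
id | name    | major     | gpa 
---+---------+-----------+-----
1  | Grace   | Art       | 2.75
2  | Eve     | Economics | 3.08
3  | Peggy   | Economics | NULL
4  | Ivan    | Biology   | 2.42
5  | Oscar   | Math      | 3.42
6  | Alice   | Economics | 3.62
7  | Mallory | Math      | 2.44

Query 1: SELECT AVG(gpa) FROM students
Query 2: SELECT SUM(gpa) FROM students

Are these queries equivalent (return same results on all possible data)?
No, not equivalent

Query 1 returns: [(2.955,)]
Query 2 returns: [(17.73,)]

Reason: AVG vs SUM give different aggregate values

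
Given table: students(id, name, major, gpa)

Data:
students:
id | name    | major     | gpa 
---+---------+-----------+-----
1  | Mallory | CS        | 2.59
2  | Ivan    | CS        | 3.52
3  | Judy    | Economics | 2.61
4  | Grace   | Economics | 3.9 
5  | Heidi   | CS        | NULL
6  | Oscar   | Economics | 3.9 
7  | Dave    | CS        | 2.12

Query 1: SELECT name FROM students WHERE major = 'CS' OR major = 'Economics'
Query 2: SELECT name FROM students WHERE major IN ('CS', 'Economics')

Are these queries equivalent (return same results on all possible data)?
Yes, equivalent

Both queries return: [('Dave',), ('Grace',), ('Heidi',), ('Ivan',), ('Judy',), ('Mallory',), ('Oscar',)]

Reason: OR vs IN are equivalent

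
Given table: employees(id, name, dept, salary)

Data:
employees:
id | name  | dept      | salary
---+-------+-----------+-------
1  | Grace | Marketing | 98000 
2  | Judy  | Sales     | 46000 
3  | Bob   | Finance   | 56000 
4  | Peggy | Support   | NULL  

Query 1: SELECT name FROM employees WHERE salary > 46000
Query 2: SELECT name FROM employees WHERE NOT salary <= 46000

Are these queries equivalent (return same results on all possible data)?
Yes, equivalent

Both queries return: [('Bob',), ('Grace',)]

Reason: Both filter salary > 46000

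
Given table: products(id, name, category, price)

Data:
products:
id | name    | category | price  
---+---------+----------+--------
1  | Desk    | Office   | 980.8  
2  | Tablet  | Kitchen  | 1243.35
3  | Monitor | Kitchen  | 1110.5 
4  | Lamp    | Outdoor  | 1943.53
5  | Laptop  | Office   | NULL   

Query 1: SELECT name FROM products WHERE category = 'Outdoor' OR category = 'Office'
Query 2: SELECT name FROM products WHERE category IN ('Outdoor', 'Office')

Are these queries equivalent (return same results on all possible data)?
Yes, equivalent

Both queries return: [('Desk',), ('Lamp',), ('Laptop',)]

Reason: OR vs IN are equivalent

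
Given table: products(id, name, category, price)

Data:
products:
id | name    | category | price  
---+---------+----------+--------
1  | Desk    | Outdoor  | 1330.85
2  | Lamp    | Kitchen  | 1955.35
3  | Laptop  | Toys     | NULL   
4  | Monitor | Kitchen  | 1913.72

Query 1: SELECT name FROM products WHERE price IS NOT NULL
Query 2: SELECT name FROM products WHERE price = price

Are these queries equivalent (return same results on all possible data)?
Yes, equivalent

Both queries return: [('Desk',), ('Lamp',), ('Monitor',)]

Reason: IS NOT NULL vs self-equality (both exclude NULLs)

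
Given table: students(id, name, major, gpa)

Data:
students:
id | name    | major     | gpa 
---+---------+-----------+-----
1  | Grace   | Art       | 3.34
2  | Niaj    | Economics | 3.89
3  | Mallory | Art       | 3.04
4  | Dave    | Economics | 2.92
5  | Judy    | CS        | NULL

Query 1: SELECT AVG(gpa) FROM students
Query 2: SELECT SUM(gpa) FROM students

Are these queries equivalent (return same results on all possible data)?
No, not equivalent

Query 1 returns: [(3.2975,)]
Query 2 returns: [(13.19,)]

Reason: AVG vs SUM give different aggregate values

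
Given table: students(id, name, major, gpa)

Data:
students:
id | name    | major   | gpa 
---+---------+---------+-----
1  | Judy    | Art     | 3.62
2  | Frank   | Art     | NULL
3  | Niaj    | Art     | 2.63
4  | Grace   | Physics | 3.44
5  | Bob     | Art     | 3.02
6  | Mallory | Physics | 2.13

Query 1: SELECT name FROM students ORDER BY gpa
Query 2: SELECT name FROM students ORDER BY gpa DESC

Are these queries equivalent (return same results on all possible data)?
No, not equivalent

Query 1 returns: [('Frank',), ('Mallory',), ('Niaj',), ('Bob',), ('Grace',), ('Judy',)]
Query 2 returns: [('Judy',), ('Grace',), ('Bob',), ('Niaj',), ('Mallory',), ('Frank',)]

Reason: ASC vs DESC gives opposite ordering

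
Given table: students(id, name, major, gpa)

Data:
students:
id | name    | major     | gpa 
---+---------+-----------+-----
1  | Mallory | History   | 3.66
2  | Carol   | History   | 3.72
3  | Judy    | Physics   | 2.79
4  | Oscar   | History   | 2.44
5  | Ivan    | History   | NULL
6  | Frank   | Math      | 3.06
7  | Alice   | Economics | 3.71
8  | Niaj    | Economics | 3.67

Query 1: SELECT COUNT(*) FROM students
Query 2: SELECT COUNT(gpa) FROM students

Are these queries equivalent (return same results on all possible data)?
No, not equivalent

Query 1 returns: [(8,)]
Query 2 returns: [(7,)]

Reason: COUNT(*) includes NULLs, COUNT(column) excludes them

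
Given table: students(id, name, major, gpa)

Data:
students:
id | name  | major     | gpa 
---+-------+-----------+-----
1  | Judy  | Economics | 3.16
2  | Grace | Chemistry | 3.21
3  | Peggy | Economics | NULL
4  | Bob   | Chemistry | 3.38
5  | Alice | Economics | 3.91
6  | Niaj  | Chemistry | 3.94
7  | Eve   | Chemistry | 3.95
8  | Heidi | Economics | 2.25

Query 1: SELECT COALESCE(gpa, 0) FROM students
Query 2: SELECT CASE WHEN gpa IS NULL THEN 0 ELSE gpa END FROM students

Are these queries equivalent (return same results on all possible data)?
Yes, equivalent

Both queries return: [(0,), (2.25,), (3.16,), (3.21,), (3.38,), (3.91,), (3.94,), (3.95,)]

Reason: COALESCE vs CASE for NULL handling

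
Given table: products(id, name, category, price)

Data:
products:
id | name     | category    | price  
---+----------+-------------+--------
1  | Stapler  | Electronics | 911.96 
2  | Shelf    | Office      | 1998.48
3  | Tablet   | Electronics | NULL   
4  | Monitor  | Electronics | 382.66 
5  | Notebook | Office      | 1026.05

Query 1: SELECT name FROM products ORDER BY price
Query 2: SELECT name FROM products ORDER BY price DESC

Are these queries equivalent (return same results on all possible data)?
No, not equivalent

Query 1 returns: [('Tablet',), ('Monitor',), ('Stapler',), ('Notebook',), ('Shelf',)]
Query 2 returns: [('Shelf',), ('Notebook',), ('Stapler',), ('Monitor',), ('Tablet',)]

Reason: ASC vs DESC gives opposite ordering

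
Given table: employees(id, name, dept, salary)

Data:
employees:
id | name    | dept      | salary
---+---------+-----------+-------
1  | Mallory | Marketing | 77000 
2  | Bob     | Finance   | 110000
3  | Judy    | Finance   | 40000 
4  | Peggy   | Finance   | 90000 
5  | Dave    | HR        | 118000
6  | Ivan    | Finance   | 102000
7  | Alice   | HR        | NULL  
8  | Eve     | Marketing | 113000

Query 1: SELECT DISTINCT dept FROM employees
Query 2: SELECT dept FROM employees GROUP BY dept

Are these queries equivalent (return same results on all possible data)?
Yes, equivalent

Both queries return: [('Finance',), ('HR',), ('Marketing',)]

Reason: Both get unique depts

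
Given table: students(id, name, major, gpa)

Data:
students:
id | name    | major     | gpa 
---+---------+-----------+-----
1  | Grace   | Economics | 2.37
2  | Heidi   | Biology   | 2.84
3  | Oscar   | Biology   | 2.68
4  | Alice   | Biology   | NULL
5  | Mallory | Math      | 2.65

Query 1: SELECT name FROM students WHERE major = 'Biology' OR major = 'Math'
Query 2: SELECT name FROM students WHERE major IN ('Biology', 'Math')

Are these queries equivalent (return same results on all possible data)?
Yes, equivalent

Both queries return: [('Alice',), ('Heidi',), ('Mallory',), ('Oscar',)]

Reason: OR vs IN are equivalent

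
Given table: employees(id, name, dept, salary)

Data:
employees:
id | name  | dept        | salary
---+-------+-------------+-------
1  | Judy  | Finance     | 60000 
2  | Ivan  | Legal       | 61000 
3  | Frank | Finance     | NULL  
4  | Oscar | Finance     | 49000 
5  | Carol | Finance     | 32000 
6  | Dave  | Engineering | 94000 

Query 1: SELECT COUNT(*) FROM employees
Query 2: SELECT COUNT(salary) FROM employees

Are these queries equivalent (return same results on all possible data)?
No, not equivalent

Query 1 returns: [(6,)]
Query 2 returns: [(5,)]

Reason: COUNT(*) includes NULLs, COUNT(column) excludes them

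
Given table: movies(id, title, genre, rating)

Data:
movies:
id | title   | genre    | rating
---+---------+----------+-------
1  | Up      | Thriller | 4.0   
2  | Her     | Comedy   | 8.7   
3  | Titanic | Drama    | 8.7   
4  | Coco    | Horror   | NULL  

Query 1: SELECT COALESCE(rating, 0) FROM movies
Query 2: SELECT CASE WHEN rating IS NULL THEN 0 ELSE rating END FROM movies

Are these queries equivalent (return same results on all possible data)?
Yes, equivalent

Both queries return: [(0,), (4.0,), (8.7,), (8.7,)]

Reason: COALESCE vs CASE for NULL handling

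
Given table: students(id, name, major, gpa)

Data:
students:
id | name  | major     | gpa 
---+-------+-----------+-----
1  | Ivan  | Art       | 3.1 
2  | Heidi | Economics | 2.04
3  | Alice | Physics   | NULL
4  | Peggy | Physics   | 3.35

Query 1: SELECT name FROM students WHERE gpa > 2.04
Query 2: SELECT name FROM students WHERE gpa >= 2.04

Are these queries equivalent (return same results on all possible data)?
No, not equivalent

Query 1 returns: [('Ivan',), ('Peggy',)]
Query 2 returns: [('Ivan',), ('Heidi',), ('Peggy',)]

Reason: > vs >= gives different results when gpa = 2.04 exists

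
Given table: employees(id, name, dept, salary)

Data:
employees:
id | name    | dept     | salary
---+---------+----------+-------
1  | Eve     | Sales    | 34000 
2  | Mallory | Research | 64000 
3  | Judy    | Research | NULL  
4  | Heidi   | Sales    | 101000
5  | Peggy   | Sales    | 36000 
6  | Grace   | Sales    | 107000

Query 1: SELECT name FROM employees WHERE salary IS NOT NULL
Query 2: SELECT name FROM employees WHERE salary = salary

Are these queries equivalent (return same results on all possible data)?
Yes, equivalent

Both queries return: [('Eve',), ('Grace',), ('Heidi',), ('Mallory',), ('Peggy',)]

Reason: IS NOT NULL vs self-equality (both exclude NULLs)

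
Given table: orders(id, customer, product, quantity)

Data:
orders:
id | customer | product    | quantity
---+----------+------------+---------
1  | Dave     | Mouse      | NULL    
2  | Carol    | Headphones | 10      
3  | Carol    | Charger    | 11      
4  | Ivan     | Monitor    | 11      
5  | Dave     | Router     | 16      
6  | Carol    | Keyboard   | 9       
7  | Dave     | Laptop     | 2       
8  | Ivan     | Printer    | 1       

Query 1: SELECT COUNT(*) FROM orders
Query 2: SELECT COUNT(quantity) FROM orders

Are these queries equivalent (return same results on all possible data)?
No, not equivalent

Query 1 returns: [(8,)]
Query 2 returns: [(7,)]

Reason: COUNT(*) includes NULLs, COUNT(column) excludes them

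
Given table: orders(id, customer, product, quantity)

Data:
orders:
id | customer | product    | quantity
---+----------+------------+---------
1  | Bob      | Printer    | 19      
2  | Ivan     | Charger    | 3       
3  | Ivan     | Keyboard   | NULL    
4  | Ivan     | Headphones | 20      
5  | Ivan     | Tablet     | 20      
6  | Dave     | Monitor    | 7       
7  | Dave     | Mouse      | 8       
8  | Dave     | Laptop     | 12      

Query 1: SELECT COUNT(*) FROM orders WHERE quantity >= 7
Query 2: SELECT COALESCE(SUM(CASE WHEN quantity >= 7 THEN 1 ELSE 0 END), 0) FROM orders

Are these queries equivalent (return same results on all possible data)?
Yes, equivalent

Both queries return: [(6,)]

Reason: COUNT with WHERE vs conditional SUM (COALESCE handles empty-table NULL)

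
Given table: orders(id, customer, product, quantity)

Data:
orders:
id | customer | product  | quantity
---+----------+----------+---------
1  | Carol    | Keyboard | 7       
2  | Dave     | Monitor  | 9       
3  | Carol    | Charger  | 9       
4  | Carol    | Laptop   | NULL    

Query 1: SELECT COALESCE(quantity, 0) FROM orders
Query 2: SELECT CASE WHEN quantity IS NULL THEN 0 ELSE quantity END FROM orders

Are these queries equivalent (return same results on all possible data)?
Yes, equivalent

Both queries return: [(0,), (7,), (9,), (9,)]

Reason: COALESCE vs CASE for NULL handling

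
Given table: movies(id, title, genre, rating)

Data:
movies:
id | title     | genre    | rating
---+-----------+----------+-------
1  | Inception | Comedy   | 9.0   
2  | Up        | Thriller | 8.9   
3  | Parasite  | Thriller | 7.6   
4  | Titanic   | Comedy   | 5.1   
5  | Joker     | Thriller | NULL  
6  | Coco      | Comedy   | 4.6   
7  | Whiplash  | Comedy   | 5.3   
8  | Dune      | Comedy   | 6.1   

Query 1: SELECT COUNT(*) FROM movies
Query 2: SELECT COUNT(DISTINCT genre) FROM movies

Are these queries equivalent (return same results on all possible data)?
No, not equivalent

Query 1 returns: [(8,)]
Query 2 returns: [(2,)]

Reason: COUNT(*) counts rows, COUNT(DISTINCT genre) counts unique genres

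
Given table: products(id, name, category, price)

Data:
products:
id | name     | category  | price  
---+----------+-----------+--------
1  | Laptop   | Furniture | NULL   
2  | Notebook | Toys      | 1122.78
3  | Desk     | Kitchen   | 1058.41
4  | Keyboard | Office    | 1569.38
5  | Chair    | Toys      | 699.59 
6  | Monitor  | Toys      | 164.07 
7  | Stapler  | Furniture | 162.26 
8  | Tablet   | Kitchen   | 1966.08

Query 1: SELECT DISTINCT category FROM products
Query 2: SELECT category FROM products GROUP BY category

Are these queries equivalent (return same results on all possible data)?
Yes, equivalent

Both queries return: [('Furniture',), ('Kitchen',), ('Office',), ('Toys',)]

Reason: Both get unique categorys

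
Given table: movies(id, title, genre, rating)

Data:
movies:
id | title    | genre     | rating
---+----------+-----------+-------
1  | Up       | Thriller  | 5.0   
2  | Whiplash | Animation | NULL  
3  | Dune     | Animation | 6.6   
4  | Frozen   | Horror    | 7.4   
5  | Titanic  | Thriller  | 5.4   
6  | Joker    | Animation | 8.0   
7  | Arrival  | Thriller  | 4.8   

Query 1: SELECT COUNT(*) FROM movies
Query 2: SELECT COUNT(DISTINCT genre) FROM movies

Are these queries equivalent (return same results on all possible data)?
No, not equivalent

Query 1 returns: [(7,)]
Query 2 returns: [(3,)]

Reason: COUNT(*) counts rows, COUNT(DISTINCT genre) counts unique genres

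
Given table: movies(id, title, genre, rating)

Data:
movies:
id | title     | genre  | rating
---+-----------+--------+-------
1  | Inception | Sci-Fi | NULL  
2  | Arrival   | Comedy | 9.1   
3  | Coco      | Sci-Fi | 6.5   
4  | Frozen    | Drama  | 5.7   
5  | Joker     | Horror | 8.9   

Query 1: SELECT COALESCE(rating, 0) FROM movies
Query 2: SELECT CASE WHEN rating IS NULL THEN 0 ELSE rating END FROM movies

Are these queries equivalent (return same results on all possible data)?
Yes, equivalent

Both queries return: [(0,), (5.7,), (6.5,), (8.9,), (9.1,)]

Reason: COALESCE vs CASE for NULL handling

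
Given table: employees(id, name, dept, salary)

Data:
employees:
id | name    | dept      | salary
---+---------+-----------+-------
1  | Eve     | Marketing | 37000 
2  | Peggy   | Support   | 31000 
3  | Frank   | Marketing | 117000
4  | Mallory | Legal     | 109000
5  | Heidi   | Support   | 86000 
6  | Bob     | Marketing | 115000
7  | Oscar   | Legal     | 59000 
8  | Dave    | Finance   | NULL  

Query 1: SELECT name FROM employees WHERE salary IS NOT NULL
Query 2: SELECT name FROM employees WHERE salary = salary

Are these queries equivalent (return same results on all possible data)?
Yes, equivalent

Both queries return: [('Bob',), ('Eve',), ('Frank',), ('Heidi',), ('Mallory',), ('Oscar',), ('Peggy',)]

Reason: IS NOT NULL vs self-equality (both exclude NULLs)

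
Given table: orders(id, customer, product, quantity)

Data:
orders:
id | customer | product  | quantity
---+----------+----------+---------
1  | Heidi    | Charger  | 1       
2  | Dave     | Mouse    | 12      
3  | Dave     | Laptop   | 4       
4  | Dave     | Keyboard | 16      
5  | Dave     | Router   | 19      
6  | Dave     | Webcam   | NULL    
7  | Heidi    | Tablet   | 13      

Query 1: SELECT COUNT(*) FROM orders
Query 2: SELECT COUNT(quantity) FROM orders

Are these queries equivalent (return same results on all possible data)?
No, not equivalent

Query 1 returns: [(7,)]
Query 2 returns: [(6,)]

Reason: COUNT(*) includes NULLs, COUNT(column) excludes them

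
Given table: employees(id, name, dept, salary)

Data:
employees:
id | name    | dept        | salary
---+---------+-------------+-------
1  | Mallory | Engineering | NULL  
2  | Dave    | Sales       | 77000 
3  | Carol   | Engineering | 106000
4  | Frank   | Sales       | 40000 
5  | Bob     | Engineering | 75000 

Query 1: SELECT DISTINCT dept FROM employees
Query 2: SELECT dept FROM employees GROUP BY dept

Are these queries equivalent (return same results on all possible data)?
Yes, equivalent

Both queries return: [('Engineering',), ('Sales',)]

Reason: Both get unique depts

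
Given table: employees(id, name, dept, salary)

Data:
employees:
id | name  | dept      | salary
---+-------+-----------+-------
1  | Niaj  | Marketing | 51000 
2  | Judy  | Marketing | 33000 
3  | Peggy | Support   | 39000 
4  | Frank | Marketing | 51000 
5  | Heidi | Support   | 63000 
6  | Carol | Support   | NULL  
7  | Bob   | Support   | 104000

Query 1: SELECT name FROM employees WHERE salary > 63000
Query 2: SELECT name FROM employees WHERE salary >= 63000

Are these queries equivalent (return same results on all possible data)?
No, not equivalent

Query 1 returns: [('Bob',)]
Query 2 returns: [('Heidi',), ('Bob',)]

Reason: > vs >= gives different results when salary = 63000 exists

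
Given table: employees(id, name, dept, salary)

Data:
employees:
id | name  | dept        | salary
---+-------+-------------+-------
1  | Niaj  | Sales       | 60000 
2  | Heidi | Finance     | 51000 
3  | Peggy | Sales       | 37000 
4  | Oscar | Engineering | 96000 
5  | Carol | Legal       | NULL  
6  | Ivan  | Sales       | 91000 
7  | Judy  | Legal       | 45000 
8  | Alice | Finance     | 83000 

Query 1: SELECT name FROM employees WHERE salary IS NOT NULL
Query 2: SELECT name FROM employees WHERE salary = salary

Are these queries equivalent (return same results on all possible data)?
Yes, equivalent

Both queries return: [('Alice',), ('Heidi',), ('Ivan',), ('Judy',), ('Niaj',), ('Oscar',), ('Peggy',)]

Reason: IS NOT NULL vs self-equality (both exclude NULLs)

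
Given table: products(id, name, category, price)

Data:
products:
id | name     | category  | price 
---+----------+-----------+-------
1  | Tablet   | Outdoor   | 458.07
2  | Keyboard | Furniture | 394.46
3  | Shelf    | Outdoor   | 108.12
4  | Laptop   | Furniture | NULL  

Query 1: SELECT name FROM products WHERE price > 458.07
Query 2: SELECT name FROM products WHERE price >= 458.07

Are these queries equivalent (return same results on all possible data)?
No, not equivalent

Query 1 returns: []
Query 2 returns: [('Tablet',)]

Reason: > vs >= gives different results when price = 458.07 exists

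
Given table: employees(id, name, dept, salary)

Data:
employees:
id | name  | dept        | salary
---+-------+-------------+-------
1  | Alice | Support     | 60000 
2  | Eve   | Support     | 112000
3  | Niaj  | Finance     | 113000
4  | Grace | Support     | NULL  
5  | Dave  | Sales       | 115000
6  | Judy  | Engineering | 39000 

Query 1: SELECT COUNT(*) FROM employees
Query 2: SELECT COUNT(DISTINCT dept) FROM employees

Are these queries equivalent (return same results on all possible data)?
No, not equivalent

Query 1 returns: [(6,)]
Query 2 returns: [(4,)]

Reason: COUNT(*) counts rows, COUNT(DISTINCT dept) counts unique depts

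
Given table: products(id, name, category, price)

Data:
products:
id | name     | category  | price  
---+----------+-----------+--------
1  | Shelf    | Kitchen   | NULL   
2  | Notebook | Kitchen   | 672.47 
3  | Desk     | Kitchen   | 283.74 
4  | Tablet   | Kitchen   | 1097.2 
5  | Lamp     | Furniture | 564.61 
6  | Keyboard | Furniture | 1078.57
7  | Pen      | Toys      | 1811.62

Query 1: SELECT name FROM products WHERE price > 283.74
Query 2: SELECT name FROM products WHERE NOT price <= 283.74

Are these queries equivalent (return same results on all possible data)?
Yes, equivalent

Both queries return: [('Keyboard',), ('Lamp',), ('Notebook',), ('Pen',), ('Tablet',)]

Reason: Both filter price > 283.74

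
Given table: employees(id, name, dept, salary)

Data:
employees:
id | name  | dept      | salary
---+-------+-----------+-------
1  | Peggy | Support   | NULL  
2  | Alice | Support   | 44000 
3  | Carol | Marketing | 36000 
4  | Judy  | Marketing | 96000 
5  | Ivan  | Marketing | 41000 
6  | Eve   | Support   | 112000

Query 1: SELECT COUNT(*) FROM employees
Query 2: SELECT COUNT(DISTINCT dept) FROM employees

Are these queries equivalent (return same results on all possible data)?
No, not equivalent

Query 1 returns: [(6,)]
Query 2 returns: [(2,)]

Reason: COUNT(*) counts rows, COUNT(DISTINCT dept) counts unique depts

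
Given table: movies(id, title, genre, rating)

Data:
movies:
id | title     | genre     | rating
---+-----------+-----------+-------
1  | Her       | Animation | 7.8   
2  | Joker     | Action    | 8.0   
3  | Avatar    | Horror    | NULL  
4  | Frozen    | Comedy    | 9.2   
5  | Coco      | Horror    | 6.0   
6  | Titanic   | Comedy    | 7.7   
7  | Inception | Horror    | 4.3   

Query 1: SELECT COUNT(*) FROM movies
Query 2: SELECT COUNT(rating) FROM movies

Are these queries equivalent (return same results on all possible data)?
No, not equivalent

Query 1 returns: [(7,)]
Query 2 returns: [(6,)]

Reason: COUNT(*) includes NULLs, COUNT(column) excludes them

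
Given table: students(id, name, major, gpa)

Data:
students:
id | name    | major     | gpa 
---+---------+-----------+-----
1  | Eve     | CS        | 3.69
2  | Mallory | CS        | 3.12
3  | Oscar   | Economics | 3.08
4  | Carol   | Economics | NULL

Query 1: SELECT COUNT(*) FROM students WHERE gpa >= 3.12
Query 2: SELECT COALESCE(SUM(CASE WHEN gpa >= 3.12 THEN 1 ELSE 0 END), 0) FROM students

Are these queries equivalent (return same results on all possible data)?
Yes, equivalent

Both queries return: [(2,)]

Reason: COUNT with WHERE vs conditional SUM (COALESCE handles empty-table NULL)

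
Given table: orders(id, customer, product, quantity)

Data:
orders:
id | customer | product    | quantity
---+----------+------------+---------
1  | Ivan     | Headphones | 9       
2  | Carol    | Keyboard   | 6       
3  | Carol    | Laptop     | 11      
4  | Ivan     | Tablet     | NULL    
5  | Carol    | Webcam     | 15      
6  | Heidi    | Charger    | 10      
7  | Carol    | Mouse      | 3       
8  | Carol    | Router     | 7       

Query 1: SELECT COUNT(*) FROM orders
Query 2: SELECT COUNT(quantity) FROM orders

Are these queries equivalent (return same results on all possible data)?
No, not equivalent

Query 1 returns: [(8,)]
Query 2 returns: [(7,)]

Reason: COUNT(*) includes NULLs, COUNT(column) excludes them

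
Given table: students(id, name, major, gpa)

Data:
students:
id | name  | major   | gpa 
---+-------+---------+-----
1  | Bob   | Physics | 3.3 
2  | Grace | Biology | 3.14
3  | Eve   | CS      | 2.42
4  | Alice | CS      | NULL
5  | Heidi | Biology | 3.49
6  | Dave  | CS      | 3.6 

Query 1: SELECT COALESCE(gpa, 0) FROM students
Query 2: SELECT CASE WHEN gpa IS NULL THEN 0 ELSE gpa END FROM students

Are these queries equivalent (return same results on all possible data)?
Yes, equivalent

Both queries return: [(0,), (2.42,), (3.14,), (3.3,), (3.49,), (3.6,)]

Reason: COALESCE vs CASE for NULL handling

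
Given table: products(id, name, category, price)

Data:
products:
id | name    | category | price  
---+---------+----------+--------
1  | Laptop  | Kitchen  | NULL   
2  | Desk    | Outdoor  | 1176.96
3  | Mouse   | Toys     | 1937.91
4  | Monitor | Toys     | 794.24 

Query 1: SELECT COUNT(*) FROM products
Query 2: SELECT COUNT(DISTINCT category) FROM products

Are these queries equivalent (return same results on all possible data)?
No, not equivalent

Query 1 returns: [(4,)]
Query 2 returns: [(3,)]

Reason: COUNT(*) counts rows, COUNT(DISTINCT category) counts unique categorys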